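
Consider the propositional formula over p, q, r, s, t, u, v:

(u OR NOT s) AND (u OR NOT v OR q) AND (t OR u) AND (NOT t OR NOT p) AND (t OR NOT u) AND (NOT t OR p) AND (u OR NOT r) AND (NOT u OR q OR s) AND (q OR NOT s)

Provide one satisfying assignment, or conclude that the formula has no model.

UNSATISFIABLE

Suppose u = true.
(t) alone gives t = true.
(NOT p) alone gives p = false.
That conflicts with the unit clause (p).
Undo u and try u = false.
(NOT s) alone gives s = false.
(t) alone gives t = true.
(NOT p) alone gives p = false.
That conflicts with the unit clause (p).
Neither u = true nor u = false works.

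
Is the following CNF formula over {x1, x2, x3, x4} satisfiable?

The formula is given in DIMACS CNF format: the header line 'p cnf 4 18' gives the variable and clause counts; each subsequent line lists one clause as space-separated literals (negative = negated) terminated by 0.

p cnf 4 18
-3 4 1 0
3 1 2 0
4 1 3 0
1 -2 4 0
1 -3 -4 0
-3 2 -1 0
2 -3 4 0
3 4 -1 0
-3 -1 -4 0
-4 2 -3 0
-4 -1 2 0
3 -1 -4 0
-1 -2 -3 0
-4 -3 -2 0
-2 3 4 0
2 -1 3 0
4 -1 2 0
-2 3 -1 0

Satisfiable

Try x3 = False.
Try x1 = False.
From the singleton clause (x2), x2 = True.
From the singleton clause (x4), x4 = True.
All clauses are satisfied.
A satisfying assignment: x1: False; x2: True; x3: False; x4: True.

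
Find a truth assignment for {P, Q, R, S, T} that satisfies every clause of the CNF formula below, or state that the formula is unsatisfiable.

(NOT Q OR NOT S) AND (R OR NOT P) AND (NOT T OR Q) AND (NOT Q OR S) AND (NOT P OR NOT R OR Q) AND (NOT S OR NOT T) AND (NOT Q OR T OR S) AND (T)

UNSATISFIABLE

Unit clause (T) forces T = true.
Unit clause (Q) forces Q = true.
Unit clause (NOT S) forces S = false.
That conflicts with the unit clause (S).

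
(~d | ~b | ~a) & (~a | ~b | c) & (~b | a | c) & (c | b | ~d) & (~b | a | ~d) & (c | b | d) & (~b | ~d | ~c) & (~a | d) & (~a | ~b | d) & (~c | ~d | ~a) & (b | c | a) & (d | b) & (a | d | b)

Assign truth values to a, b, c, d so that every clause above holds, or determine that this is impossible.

Case a = 0:
Case b = 0:
From the singleton clause (c), c = 1.
From the singleton clause (d), d = 1.
All clauses are satisfied.

a: 0; b: 0; c: 1; d: 1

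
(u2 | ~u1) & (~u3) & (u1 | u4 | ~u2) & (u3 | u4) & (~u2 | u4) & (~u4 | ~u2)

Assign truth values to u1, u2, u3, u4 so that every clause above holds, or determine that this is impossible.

u1: 0, u2: 0, u3: 0, u4: 1

Unit clause (~u3) forces u3 = 0.
Unit clause (u4) forces u4 = 1.
Unit clause (~u2) forces u2 = 0.
Unit clause (~u1) forces u1 = 0.
Every clause now holds.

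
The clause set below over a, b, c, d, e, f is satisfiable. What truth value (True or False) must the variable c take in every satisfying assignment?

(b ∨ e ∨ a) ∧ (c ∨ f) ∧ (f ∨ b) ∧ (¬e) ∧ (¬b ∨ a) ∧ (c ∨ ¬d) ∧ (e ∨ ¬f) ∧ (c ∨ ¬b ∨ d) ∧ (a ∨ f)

True

Suppose c = False.
Unit clause (f) forces f = True.
Unit clause (¬e) forces e = False.
That conflicts with the unit clause (e).
So every satisfying assignment has c = True.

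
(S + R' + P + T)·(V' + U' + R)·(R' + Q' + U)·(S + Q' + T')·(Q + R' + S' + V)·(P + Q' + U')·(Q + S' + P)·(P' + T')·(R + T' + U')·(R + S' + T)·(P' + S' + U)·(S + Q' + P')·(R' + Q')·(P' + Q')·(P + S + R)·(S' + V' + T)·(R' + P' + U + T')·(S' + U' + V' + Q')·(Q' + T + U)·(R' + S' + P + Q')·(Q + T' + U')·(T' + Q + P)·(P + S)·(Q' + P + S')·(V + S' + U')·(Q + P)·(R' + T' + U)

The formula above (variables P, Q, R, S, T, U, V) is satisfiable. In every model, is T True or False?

Suppose T = 1.
(P') alone gives P = 0.
(Q) alone gives Q = 1.
(S) alone gives S = 1.
Now (S') is unsatisfied and unit — conflict.
So every satisfying assignment has T = False.

False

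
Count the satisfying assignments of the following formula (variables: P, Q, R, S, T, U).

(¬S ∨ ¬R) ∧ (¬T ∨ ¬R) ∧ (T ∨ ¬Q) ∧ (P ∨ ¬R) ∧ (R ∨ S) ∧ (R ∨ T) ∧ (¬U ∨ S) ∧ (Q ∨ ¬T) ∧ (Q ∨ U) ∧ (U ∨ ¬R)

There are 2^6 = 64 truth assignments over (P, Q, R, S, T, U).
Split on U. With U = True, the clauses containing U are satisfied and ¬U drops from the rest; 2 of the 2^5 = 32 assignments to the other variables satisfy what remains.
With U = False, by the same count on the reduced clause set, 2 assignments work.
(One model: P=F, Q=T, R=F, S=T, T=T, U=F.)
Total: 2 + 2 = 4.

4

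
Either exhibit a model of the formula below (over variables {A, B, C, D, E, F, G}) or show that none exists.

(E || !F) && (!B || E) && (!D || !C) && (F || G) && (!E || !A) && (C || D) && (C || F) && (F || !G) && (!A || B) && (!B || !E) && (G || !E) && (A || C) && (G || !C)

A ↦ false, B ↦ false, C ↦ true, D ↦ false, E ↦ true, F ↦ true, G ↦ true

Try E = true.
The clause (!A) is unit, so A = false.
The clause (!B) is unit, so B = false.
The clause (G) is unit, so G = true.
The clause (F) is unit, so F = true.
The clause (C) is unit, so C = true.
The clause (!D) is unit, so D = false.
All clauses are satisfied.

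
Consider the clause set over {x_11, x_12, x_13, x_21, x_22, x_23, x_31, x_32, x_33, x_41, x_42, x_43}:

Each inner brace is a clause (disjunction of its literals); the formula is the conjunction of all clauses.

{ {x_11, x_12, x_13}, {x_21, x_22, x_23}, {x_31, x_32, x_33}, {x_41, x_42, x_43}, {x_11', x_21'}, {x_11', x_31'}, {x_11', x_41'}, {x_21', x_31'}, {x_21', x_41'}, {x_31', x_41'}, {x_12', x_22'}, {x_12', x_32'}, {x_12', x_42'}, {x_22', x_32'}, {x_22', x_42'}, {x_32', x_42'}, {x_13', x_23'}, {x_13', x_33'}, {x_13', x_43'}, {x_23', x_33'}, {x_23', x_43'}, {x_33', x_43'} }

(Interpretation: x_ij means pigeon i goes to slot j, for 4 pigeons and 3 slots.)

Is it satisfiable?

No, unsatisfiable

Case x_11 = 0:
Case x_12 = 1:
(x_22') alone gives x_22 = 0.
(x_32') alone gives x_32 = 0.
(x_42') alone gives x_42 = 0.
Case x_21 = 1:
(x_31') alone gives x_31 = 0.
(x_33) alone gives x_33 = 1.
(x_41') alone gives x_41 = 0.
(x_43) alone gives x_43 = 1.
That conflicts with the unit clause (x_43').
That branch fails; take x_21 = 0 instead.
(x_23) alone gives x_23 = 1.
(x_13') alone gives x_13 = 0.
(x_33') alone gives x_33 = 0.
(x_31) alone gives x_31 = 1.
(x_41') alone gives x_41 = 0.
(x_43) alone gives x_43 = 1.
That conflicts with the unit clause (x_43').
Neither x_21 = 1 nor x_21 = 0 works.
That branch fails; take x_12 = 0 instead.
(x_13) alone gives x_13 = 1.
(x_23') alone gives x_23 = 0.
(x_33') alone gives x_33 = 0.
(x_43') alone gives x_43 = 0.
Case x_21 = 1:
(x_31') alone gives x_31 = 0.
(x_32) alone gives x_32 = 1.
(x_41') alone gives x_41 = 0.
(x_42) alone gives x_42 = 1.
That conflicts with the unit clause (x_42').
That branch fails; take x_21 = 0 instead.
(x_22) alone gives x_22 = 1.
(x_32') alone gives x_32 = 0.
(x_31) alone gives x_31 = 1.
(x_41') alone gives x_41 = 0.
(x_42) alone gives x_42 = 1.
That conflicts with the unit clause (x_42').
Neither x_21 = 1 nor x_21 = 0 works.
Neither x_12 = 1 nor x_12 = 0 works.
That branch fails; take x_11 = 1 instead.
(x_21') alone gives x_21 = 0.
(x_31') alone gives x_31 = 0.
(x_41') alone gives x_41 = 0.
Case x_22 = 1:
(x_12') alone gives x_12 = 0.
(x_32') alone gives x_32 = 0.
(x_33) alone gives x_33 = 1.
(x_42') alone gives x_42 = 0.
(x_43) alone gives x_43 = 1.
That conflicts with the unit clause (x_43').
That branch fails; take x_22 = 0 instead.
(x_23) alone gives x_23 = 1.
(x_13') alone gives x_13 = 0.
(x_33') alone gives x_33 = 0.
(x_32) alone gives x_32 = 1.
(x_12') alone gives x_12 = 0.
(x_42') alone gives x_42 = 0.
(x_43) alone gives x_43 = 1.
That conflicts with the unit clause (x_43').
Neither x_22 = 1 nor x_22 = 0 works.
Neither x_11 = 1 nor x_11 = 0 works.
No assignment satisfies every clause.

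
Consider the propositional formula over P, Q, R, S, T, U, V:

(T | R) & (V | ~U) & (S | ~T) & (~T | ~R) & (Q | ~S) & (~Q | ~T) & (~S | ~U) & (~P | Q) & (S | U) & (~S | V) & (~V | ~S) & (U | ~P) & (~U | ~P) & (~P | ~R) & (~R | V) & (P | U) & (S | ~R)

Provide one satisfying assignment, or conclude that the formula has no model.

Suppose T = 1.
The clause (S) is unit, so S = 1.
The clause (~R) is unit, so R = 0.
The clause (Q) is unit, so Q = 1.
But (~Q) is also a unit clause — contradiction.
So T must be the other value — set T = 0.
The clause (R) is unit, so R = 1.
The clause (~P) is unit, so P = 0.
The clause (V) is unit, so V = 1.
The clause (~S) is unit, so S = 0.
But (S) is also a unit clause — contradiction.
Both values of T lead to a conflict.

UNSATISFIABLE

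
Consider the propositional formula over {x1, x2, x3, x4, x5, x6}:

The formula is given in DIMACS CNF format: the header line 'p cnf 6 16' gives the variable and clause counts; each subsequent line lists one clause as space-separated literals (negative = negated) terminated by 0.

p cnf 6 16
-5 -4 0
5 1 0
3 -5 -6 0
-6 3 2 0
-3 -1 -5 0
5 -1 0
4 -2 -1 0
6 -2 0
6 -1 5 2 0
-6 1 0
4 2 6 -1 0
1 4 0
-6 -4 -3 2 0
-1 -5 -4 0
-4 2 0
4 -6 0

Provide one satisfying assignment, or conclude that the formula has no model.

Suppose x5 = False.
The clause (x1) is unit, so x1 = True.
That conflicts with the unit clause (¬x1).
Undo x5 and try x5 = True.
The clause (¬x4) is unit, so x4 = False.
The clause (x1) is unit, so x1 = True.
The clause (¬x3) is unit, so x3 = False.
The clause (¬x6) is unit, so x6 = False.
The clause (¬x2) is unit, so x2 = False.
That conflicts with the unit clause (x2).
Either choice for x5 ends in contradiction.

UNSATISFIABLE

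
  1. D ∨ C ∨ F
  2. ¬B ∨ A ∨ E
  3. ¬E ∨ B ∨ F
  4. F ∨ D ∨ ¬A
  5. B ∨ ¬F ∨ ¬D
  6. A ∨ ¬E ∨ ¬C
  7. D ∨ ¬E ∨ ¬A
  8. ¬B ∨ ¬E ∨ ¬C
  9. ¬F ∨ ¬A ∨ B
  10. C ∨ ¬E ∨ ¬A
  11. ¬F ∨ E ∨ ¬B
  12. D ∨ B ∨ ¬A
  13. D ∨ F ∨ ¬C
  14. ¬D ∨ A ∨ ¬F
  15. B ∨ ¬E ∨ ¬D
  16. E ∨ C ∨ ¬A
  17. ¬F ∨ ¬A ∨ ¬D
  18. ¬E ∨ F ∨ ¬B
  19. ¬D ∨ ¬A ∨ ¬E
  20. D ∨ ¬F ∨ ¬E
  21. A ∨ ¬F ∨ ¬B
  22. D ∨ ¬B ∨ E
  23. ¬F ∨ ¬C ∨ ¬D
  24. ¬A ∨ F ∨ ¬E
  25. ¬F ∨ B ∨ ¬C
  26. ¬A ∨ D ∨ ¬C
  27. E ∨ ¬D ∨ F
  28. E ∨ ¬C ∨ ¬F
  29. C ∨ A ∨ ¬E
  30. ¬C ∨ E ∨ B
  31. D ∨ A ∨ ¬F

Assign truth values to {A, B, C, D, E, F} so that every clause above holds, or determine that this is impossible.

UNSATISFIABLE

Suppose D = True.
Suppose B = True.
Suppose A = True.
(¬F) alone gives F = False.
(¬E) alone gives E = False.
That conflicts with the unit clause (E).
Backtrack on A: now try A = False.
(E) alone gives E = True.
(¬C) alone gives C = False.
That conflicts with the unit clause (C).
Both values of A lead to a conflict.
Backtrack on B: now try B = False.
(¬F) alone gives F = False.
(¬E) alone gives E = False.
That conflicts with the unit clause (E).
Both values of B lead to a conflict.
Backtrack on D: now try D = False.
Suppose C = True.
(F) alone gives F = True.
(¬E) alone gives E = False.
That conflicts with the unit clause (E).
Backtrack on C: now try C = False.
(F) alone gives F = True.
(¬E) alone gives E = False.
(¬B) alone gives B = False.
(¬A) alone gives A = False.
That conflicts with the unit clause (A).
Both values of C lead to a conflict.
Both values of D lead to a conflict.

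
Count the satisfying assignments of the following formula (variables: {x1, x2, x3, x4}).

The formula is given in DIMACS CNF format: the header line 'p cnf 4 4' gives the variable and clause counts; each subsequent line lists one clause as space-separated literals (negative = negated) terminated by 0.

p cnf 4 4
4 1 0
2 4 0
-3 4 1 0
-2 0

There are 2^4 = 16 truth assignments over (x1, x2, x3, x4).
Check each against the 4 clauses (columns in the order x1, x2, x3, x4):
  F F F F  ✗ fails (x4 ∨ x1)
  F F F T  ✓ satisfies all
  F F T F  ✗ fails (x4 ∨ x1)
  F F T T  ✓ satisfies all
  F T F F  ✗ fails (x4 ∨ x1)
  F T F T  ✗ fails (¬x2)
  F T T F  ✗ fails (x4 ∨ x1)
  F T T T  ✗ fails (¬x2)
  T F F F  ✗ fails (x2 ∨ x4)
  T F F T  ✓ satisfies all
  T F T F  ✗ fails (x2 ∨ x4)
  T F T T  ✓ satisfies all
  T T F F  ✗ fails (¬x2)
  T T F T  ✗ fails (¬x2)
  T T T F  ✗ fails (¬x2)
  T T T T  ✗ fails (¬x2)
4 of the 16 rows are models.

4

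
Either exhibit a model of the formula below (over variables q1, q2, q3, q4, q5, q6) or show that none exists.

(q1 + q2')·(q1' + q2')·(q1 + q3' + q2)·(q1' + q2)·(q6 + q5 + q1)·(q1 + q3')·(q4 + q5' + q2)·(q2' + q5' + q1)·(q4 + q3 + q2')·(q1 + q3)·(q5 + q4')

UNSATISFIABLE

Try q1 = 1.
(q2') alone gives q2 = 0.
Now (q2) is unsatisfied and unit — conflict.
So q1 must be the other value — set q1 = 0.
(q2') alone gives q2 = 0.
(q3') alone gives q3 = 0.
Now (q3) is unsatisfied and unit — conflict.
Neither q1 = 1 nor q1 = 0 works.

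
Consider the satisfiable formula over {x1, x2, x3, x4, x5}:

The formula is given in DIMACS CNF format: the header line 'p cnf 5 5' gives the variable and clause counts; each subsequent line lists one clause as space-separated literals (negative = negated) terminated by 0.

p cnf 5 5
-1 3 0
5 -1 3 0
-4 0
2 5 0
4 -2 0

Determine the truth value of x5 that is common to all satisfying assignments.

True

Suppose x5 = False.
Unit clause (¬x4) forces x4 = False.
Unit clause (x2) forces x2 = True.
Now (¬x2) is unsatisfied and unit — conflict.
So every satisfying assignment has x5 = True.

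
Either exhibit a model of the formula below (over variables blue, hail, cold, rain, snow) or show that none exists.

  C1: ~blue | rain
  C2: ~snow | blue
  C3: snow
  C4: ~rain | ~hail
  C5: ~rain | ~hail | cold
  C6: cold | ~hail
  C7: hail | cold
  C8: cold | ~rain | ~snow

(snow) alone gives snow = 1.
(blue) alone gives blue = 1.
(rain) alone gives rain = 1.
(~hail) alone gives hail = 0.
(cold) alone gives cold = 1.
Every clause now holds.

blue=1; hail=0; cold=1; rain=1; snow=1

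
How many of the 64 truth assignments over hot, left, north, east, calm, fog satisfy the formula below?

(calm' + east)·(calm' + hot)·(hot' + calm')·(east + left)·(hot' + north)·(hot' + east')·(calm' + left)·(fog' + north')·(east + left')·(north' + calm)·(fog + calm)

There are 2^6 = 64 truth assignments over (hot, left, north, east, calm, fog).
Split on east. With east = 1, the clauses containing east are satisfied and east' drops from the rest; 2 of the 2^5 = 32 assignments to the other variables satisfy what remains.
With east = 0, by the same count on the reduced clause set, 0 assignments work.
(One model: hot=F, left=F, north=F, east=T, calm=F, fog=T.)
Total: 2 + 0 = 2.

2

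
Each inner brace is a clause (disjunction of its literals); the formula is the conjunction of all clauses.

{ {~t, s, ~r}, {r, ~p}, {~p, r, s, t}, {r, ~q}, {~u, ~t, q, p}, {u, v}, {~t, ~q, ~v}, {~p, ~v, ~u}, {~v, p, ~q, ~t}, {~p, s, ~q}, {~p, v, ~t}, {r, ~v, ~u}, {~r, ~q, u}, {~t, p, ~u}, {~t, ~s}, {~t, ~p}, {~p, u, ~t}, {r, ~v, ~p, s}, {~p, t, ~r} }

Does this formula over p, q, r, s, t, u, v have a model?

Try r = 1.
Try t = 0.
The clause (~p) is unit, so p = 0.
Try u = 0.
The clause (v) is unit, so v = 1.
The clause (~q) is unit, so q = 0.
All clauses hold; s can take either value.
A satisfying assignment: p: 0,  q: 0,  r: 1,  s: 1,  t: 0,  u: 0,  v: 1.

Satisfiable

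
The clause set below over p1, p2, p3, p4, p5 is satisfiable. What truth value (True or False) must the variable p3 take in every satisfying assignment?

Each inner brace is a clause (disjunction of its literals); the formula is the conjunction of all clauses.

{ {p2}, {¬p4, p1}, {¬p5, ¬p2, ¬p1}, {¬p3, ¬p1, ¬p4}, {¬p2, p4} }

Suppose p3 = True.
(p2) alone gives p2 = True.
(p4) alone gives p4 = True.
(p1) alone gives p1 = True.
That conflicts with the unit clause (¬p1).
So every satisfying assignment has p3 = False.

False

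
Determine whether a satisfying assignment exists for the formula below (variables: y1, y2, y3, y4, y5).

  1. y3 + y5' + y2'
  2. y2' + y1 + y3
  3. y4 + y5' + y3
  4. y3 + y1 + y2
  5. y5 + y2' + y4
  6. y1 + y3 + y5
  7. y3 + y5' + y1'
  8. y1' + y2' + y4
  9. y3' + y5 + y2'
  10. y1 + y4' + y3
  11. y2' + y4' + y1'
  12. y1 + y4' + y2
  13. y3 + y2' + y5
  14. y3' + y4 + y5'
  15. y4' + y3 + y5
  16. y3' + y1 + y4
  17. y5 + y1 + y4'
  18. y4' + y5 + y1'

Yes

Case y3 = 1:
Case y5 = 1:
Unit clause (y4) forces y4 = 1.
Case y2 = 0:
Unit clause (y1) forces y1 = 1.
This assignment satisfies each clause.
A satisfying assignment: y1 ↦ 1, y2 ↦ 0, y3 ↦ 1, y4 ↦ 1, y5 ↦ 1.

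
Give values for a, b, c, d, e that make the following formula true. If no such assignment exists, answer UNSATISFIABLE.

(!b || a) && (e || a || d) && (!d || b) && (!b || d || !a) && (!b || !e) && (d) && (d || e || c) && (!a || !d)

Unit clause (d) forces d = true.
Unit clause (b) forces b = true.
Unit clause (a) forces a = true.
Now (!a) is unsatisfied and unit — conflict.

UNSATISFIABLE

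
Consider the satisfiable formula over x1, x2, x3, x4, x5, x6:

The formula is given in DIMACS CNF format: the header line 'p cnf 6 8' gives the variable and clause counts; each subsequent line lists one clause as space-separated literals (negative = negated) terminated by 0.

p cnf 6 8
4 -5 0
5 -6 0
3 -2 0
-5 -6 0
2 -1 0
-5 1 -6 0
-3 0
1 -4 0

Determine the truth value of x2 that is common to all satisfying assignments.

Suppose x2 = True.
Unit clause (x3) forces x3 = True.
That conflicts with the unit clause (¬x3).
So every satisfying assignment has x2 = False.

False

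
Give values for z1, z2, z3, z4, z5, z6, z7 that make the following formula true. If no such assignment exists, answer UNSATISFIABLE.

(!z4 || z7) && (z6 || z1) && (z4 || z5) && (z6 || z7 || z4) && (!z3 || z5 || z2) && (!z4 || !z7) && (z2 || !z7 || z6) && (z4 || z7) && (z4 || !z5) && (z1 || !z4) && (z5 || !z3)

Try z4 = false.
From the singleton clause (z5), z5 = true.
But (!z5) is also a unit clause — contradiction.
Undo z4 and try z4 = true.
From the singleton clause (z7), z7 = true.
But (!z7) is also a unit clause — contradiction.
Either choice for z4 ends in contradiction.

UNSATISFIABLE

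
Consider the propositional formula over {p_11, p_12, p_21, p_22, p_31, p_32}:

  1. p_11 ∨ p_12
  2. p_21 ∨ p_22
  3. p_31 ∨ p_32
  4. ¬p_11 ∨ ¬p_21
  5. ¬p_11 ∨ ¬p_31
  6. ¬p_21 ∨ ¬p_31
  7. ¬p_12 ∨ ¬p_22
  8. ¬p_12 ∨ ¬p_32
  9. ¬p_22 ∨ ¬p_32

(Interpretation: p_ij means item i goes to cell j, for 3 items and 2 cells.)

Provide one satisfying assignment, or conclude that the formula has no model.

Suppose p_11 = True.
The clause (¬p_21) is unit, so p_21 = False.
The clause (p_22) is unit, so p_22 = True.
The clause (¬p_31) is unit, so p_31 = False.
The clause (p_32) is unit, so p_32 = True.
That conflicts with the unit clause (¬p_32).
Undo p_11 and try p_11 = False.
The clause (p_12) is unit, so p_12 = True.
The clause (¬p_22) is unit, so p_22 = False.
The clause (p_21) is unit, so p_21 = True.
The clause (¬p_31) is unit, so p_31 = False.
The clause (p_32) is unit, so p_32 = True.
That conflicts with the unit clause (¬p_32).
Both values of p_11 lead to a conflict.

UNSATISFIABLE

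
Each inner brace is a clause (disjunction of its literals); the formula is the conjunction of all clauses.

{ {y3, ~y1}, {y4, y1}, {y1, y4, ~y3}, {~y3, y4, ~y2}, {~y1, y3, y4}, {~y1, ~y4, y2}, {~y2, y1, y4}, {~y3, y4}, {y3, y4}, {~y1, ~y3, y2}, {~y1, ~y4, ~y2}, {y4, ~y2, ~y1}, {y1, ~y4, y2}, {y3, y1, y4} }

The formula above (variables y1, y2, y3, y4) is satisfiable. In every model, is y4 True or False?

Suppose y4 = 0.
Unit clause (y1) forces y1 = 1.
Unit clause (y3) forces y3 = 1.
That conflicts with the unit clause (~y3).
So every satisfying assignment has y4 = True.

True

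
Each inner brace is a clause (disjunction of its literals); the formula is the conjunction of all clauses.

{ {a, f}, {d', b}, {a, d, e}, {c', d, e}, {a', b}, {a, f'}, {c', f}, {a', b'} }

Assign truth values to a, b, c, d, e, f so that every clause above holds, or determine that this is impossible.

Case a = 1:
From the singleton clause (b), b = 1.
Now (b') is unsatisfied and unit — conflict.
So a must be the other value — set a = 0.
From the singleton clause (f), f = 1.
Now (f') is unsatisfied and unit — conflict.
Both values of a lead to a conflict.

UNSATISFIABLE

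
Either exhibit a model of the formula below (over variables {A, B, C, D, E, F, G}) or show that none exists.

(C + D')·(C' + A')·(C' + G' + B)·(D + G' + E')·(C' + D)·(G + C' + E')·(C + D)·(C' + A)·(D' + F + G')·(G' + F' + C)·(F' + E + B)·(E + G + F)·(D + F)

UNSATISFIABLE

Case C = 1:
From the singleton clause (A'), A = 0.
But (A) is also a unit clause — contradiction.
That branch fails; take C = 0 instead.
From the singleton clause (D'), D = 0.
But (D) is also a unit clause — contradiction.
Neither C = 1 nor C = 0 works.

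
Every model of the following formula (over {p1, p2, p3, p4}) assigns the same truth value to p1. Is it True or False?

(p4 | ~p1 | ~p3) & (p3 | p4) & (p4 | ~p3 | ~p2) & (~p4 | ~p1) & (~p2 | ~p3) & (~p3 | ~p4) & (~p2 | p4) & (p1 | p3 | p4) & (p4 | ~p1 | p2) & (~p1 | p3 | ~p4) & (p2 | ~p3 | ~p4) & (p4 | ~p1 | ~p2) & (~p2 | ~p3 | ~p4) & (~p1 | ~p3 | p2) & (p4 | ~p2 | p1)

False

Suppose p1 = 1.
The clause (~p4) is unit, so p4 = 0.
The clause (~p3) is unit, so p3 = 0.
But (p3) is also a unit clause — contradiction.
So every satisfying assignment has p1 = False.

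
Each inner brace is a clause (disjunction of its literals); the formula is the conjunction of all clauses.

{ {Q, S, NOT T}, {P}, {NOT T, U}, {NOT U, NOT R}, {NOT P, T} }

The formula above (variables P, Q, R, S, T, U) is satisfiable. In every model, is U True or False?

Suppose U = false.
The clause (P) is unit, so P = true.
The clause (NOT T) is unit, so T = false.
Now (T) is unsatisfied and unit — conflict.
So every satisfying assignment has U = True.

True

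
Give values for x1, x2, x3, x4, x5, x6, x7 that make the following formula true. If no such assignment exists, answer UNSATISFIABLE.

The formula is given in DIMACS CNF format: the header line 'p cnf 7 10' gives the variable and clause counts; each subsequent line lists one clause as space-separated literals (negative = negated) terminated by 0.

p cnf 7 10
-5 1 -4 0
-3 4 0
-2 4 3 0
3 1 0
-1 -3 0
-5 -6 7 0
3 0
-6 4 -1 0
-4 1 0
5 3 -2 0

Unit clause (x3) forces x3 = True.
Unit clause (x4) forces x4 = True.
Unit clause (¬x1) forces x1 = False.
That conflicts with the unit clause (x1).

UNSATISFIABLE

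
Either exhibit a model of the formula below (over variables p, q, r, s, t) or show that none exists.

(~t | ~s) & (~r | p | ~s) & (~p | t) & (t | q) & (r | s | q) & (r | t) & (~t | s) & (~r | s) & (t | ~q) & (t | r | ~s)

UNSATISFIABLE

Branch on t: set t = 0.
The clause (~p) is unit, so p = 0.
The clause (q) is unit, so q = 1.
That conflicts with the unit clause (~q).
So t must be the other value — set t = 1.
The clause (~s) is unit, so s = 0.
That conflicts with the unit clause (s).
Either choice for t ends in contradiction.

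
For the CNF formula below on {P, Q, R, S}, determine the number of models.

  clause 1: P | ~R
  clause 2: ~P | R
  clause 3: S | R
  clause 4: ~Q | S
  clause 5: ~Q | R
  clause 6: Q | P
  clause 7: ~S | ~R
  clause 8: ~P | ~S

There are 2^4 = 16 truth assignments over (P, Q, R, S).
Check each against the 8 clauses (columns in the order P, Q, R, S):
  F F F F  ✗ fails (S | R)
  F F F T  ✗ fails (Q | P)
  F F T F  ✗ fails (P | ~R)
  F F T T  ✗ fails (P | ~R)
  F T F F  ✗ fails (S | R)
  F T F T  ✗ fails (~Q | R)
  F T T F  ✗ fails (P | ~R)
  F T T T  ✗ fails (P | ~R)
  T F F F  ✗ fails (~P | R)
  T F F T  ✗ fails (~P | R)
  T F T F  ✓ satisfies all
  T F T T  ✗ fails (~S | ~R)
  T T F F  ✗ fails (~P | R)
  T T F T  ✗ fails (~P | R)
  T T T F  ✗ fails (~Q | S)
  T T T T  ✗ fails (~S | ~R)
1 of the 16 rows is a model.

1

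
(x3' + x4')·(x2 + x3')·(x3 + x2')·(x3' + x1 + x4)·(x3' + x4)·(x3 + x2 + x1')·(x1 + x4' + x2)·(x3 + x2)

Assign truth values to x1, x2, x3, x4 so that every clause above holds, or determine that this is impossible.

UNSATISFIABLE

Try x3 = 0.
(x2') alone gives x2 = 0.
But (x2) is also a unit clause — contradiction.
Undo x3 and try x3 = 1.
(x4') alone gives x4 = 0.
But (x4) is also a unit clause — contradiction.
Neither x3 = 1 nor x3 = 0 works.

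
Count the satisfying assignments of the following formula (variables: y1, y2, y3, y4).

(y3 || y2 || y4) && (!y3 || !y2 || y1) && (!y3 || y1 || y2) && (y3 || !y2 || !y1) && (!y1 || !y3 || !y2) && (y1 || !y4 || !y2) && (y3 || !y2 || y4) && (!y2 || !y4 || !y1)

4

There are 2^4 = 16 truth assignments over (y1, y2, y3, y4).
Split on y4. With y4 = true, the clauses containing y4 are satisfied and !y4 drops from the rest; 3 of the 2^3 = 8 assignments to the other variables satisfy what remains.
With y4 = false, by the same count on the reduced clause set, 1 assignment works.
(One model: y1=F, y2=F, y3=F, y4=T.)
Total: 3 + 1 = 4.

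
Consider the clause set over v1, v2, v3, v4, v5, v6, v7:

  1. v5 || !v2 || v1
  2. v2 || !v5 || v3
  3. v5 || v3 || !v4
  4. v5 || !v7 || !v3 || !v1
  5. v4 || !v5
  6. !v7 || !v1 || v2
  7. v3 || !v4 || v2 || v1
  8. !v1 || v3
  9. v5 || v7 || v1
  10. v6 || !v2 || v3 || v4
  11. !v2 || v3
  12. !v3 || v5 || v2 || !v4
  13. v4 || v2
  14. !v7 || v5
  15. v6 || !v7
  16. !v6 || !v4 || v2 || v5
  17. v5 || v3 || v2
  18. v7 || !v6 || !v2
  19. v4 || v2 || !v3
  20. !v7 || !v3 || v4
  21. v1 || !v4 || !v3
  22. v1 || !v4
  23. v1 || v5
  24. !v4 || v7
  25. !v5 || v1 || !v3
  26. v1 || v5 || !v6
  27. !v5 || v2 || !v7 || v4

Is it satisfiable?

Yes

Branch on v4: set v4 = true.
The clause (v1) is unit, so v1 = true.
The clause (v3) is unit, so v3 = true.
The clause (v7) is unit, so v7 = true.
The clause (v5) is unit, so v5 = true.
The clause (v2) is unit, so v2 = true.
The clause (v6) is unit, so v6 = true.
All clauses are satisfied.
A satisfying assignment: v1: true,  v2: true,  v3: true,  v4: true,  v5: true,  v6: true,  v7: true.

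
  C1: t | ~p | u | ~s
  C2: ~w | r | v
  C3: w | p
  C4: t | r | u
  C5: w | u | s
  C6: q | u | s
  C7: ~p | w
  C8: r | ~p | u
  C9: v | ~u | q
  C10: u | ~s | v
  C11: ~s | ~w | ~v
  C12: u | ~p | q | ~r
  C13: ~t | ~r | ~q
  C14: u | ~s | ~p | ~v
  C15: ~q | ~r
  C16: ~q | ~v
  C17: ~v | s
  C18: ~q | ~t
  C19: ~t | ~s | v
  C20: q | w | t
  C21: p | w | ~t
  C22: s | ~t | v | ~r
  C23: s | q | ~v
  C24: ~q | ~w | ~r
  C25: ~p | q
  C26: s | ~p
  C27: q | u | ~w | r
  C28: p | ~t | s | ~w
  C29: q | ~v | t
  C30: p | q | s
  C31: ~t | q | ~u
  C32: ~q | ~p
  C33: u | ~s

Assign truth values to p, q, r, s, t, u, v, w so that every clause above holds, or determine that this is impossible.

UNSATISFIABLE

Case w = 1:
Case r = 1:
Unit clause (~q) forces q = 0.
Unit clause (~p) forces p = 0.
Unit clause (s) forces s = 1.
Unit clause (~v) forces v = 0.
Unit clause (~u) forces u = 0.
That conflicts with the unit clause (u).
Undo r and try r = 0.
Unit clause (v) forces v = 1.
Unit clause (~s) forces s = 0.
That conflicts with the unit clause (s).
Either choice for r ends in contradiction.
Undo w and try w = 0.
Unit clause (p) forces p = 1.
That conflicts with the unit clause (~p).
Either choice for w ends in contradiction.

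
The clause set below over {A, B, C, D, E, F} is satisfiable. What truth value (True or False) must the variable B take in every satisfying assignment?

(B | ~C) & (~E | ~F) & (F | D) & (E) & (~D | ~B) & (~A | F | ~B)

Suppose B = 1.
(E) alone gives E = 1.
(~F) alone gives F = 0.
(D) alone gives D = 1.
But (~D) is also a unit clause — contradiction.
So every satisfying assignment has B = False.

False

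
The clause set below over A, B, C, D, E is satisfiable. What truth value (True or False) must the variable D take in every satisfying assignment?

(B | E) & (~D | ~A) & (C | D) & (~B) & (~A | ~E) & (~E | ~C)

True

Suppose D = 0.
Unit clause (C) forces C = 1.
Unit clause (~B) forces B = 0.
Unit clause (E) forces E = 1.
But (~E) is also a unit clause — contradiction.
So every satisfying assignment has D = True.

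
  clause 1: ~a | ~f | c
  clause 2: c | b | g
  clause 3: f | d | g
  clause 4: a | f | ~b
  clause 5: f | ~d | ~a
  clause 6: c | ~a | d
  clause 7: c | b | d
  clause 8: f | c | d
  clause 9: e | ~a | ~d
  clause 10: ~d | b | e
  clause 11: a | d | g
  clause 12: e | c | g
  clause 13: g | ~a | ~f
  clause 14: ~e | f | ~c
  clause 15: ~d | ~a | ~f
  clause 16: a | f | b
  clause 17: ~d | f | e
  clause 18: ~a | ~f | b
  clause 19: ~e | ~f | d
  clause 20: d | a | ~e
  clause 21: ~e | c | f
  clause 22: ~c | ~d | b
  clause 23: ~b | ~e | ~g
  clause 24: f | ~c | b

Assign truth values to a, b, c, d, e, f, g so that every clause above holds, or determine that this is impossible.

a=0, b=1, c=1, d=1, e=0, f=1, g=0

Case a = 0:
Case f = 1:
Case d = 1:
Case b = 1:
Case e = 0:
Case c = 1:
Every clause is now satisfied; g is unconstrained.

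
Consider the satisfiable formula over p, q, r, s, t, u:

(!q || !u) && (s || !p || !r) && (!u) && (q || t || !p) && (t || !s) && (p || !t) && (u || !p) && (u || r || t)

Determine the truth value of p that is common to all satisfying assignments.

Suppose p = true.
Unit clause (!u) forces u = false.
But (u) is also a unit clause — contradiction.
So every satisfying assignment has p = False.

False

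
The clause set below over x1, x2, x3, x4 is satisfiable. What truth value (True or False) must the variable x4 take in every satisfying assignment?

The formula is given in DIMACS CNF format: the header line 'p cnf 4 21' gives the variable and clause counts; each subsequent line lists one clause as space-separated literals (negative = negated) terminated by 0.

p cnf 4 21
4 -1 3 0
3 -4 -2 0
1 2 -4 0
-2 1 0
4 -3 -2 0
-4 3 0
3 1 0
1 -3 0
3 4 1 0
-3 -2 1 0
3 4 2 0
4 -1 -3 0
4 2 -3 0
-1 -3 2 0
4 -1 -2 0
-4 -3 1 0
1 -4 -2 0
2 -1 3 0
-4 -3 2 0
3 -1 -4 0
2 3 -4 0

True

Suppose x4 = False.
Try x1 = False.
Unit clause (¬x2) forces x2 = False.
Unit clause (x3) forces x3 = True.
Now (¬x3) is unsatisfied and unit — conflict.
So x1 must be the other value — set x1 = True.
Unit clause (x3) forces x3 = True.
Now (¬x3) is unsatisfied and unit — conflict.
Neither x1 = True nor x1 = False works.
So every satisfying assignment has x4 = True.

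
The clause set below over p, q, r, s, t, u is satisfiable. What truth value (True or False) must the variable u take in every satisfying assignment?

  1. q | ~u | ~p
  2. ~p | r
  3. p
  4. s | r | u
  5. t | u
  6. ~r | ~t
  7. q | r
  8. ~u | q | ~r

Suppose u = 0.
The clause (p) is unit, so p = 1.
The clause (r) is unit, so r = 1.
The clause (t) is unit, so t = 1.
But (~t) is also a unit clause — contradiction.
So every satisfying assignment has u = True.

True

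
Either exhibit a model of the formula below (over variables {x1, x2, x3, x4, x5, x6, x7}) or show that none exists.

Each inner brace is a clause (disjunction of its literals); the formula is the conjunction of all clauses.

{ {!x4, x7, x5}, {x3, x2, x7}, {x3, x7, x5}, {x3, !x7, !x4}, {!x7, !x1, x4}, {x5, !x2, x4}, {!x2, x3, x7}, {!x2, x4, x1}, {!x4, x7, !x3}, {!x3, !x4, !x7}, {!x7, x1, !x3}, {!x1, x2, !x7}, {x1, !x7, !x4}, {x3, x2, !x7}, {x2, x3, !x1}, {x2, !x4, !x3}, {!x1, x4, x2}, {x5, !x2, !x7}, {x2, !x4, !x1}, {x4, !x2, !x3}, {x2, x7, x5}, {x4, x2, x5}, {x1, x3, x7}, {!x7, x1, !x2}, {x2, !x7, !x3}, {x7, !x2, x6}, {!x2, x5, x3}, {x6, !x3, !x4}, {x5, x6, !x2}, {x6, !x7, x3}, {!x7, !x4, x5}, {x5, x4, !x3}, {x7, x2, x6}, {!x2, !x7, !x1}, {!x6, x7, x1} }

UNSATISFIABLE

Branch on x4: set x4 = false.
Branch on x7: set x7 = false.
Branch on x3: set x3 = true.
From the singleton clause (!x2), x2 = false.
From the singleton clause (!x1), x1 = false.
From the singleton clause (x5), x5 = true.
From the singleton clause (x6), x6 = true.
Now (!x6) is unsatisfied and unit — conflict.
Backtrack on x3: now try x3 = false.
From the singleton clause (x2), x2 = true.
Now (!x2) is unsatisfied and unit — conflict.
Both values of x3 lead to a conflict.
Backtrack on x7: now try x7 = true.
From the singleton clause (!x1), x1 = false.
From the singleton clause (!x2), x2 = false.
From the singleton clause (!x3), x3 = false.
Now (x3) is unsatisfied and unit — conflict.
Both values of x7 lead to a conflict.
Backtrack on x4: now try x4 = true.
Branch on x7: set x7 = true.
From the singleton clause (x3), x3 = true.
Now (!x3) is unsatisfied and unit — conflict.
Backtrack on x7: now try x7 = false.
From the singleton clause (x5), x5 = true.
From the singleton clause (!x3), x3 = false.
From the singleton clause (x2), x2 = true.
Now (!x2) is unsatisfied and unit — conflict.
Both values of x7 lead to a conflict.
Both values of x4 lead to a conflict.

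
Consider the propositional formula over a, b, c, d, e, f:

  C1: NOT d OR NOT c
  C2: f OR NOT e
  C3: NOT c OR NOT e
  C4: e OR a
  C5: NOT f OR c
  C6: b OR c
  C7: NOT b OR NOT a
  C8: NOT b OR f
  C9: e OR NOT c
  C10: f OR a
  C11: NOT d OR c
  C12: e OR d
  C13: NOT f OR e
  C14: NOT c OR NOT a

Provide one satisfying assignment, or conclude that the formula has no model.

Case d = false:
(e) alone gives e = true.
(f) alone gives f = true.
(NOT c) alone gives c = false.
Now (c) is unsatisfied and unit — conflict.
Backtrack on d: now try d = true.
(NOT c) alone gives c = false.
Now (c) is unsatisfied and unit — conflict.
Neither d = true nor d = false works.

UNSATISFIABLE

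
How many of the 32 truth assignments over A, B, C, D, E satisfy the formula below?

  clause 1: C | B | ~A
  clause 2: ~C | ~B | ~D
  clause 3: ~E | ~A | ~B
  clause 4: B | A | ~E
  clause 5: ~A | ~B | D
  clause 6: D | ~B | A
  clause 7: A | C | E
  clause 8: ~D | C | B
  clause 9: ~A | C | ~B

7

There are 2^5 = 32 truth assignments over (A, B, C, D, E).
Split on B. With B = 1, the clauses containing B are satisfied and ~B drops from the rest; 1 of the 2^4 = 16 assignments to the other variables satisfy what remains.
With B = 0, by the same count on the reduced clause set, 6 assignments work.
Total: 1 + 6 = 7.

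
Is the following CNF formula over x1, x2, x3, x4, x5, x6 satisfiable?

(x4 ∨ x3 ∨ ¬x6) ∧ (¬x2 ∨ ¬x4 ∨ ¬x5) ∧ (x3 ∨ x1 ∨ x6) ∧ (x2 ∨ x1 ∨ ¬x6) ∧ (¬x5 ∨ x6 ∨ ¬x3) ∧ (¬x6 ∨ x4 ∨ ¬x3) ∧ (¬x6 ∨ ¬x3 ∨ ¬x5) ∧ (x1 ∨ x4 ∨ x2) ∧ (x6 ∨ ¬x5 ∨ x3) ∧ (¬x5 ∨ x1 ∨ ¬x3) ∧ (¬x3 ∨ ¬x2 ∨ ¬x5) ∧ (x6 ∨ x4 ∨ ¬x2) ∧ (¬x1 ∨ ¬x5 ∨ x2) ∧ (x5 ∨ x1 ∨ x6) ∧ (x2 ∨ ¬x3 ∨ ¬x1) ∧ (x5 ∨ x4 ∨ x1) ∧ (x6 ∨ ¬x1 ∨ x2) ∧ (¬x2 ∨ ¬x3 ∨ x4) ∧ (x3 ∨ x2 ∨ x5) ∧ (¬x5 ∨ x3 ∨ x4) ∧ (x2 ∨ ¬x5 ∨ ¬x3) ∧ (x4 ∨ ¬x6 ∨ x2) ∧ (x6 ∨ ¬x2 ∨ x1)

Yes

Case x4 = True:
Case x2 = True:
From the singleton clause (¬x5), x5 = False.
Case x1 = False:
From the singleton clause (x6), x6 = True.
No clause remains; x3 is free.
A satisfying assignment: x1: False,  x2: True,  x3: False,  x4: True,  x5: False,  x6: True.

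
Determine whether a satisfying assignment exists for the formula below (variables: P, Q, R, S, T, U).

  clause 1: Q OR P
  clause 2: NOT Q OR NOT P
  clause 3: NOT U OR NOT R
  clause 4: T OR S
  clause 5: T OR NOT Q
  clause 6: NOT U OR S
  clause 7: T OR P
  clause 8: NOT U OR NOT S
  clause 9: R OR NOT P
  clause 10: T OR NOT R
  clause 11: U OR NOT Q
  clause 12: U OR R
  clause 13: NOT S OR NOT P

Suppose Q = false.
Unit clause (P) forces P = true.
Unit clause (R) forces R = true.
Unit clause (NOT U) forces U = false.
Unit clause (T) forces T = true.
Unit clause (NOT S) forces S = false.
All clauses are satisfied.
A satisfying assignment: P=true, Q=false, R=true, S=false, T=true, U=false.

Yes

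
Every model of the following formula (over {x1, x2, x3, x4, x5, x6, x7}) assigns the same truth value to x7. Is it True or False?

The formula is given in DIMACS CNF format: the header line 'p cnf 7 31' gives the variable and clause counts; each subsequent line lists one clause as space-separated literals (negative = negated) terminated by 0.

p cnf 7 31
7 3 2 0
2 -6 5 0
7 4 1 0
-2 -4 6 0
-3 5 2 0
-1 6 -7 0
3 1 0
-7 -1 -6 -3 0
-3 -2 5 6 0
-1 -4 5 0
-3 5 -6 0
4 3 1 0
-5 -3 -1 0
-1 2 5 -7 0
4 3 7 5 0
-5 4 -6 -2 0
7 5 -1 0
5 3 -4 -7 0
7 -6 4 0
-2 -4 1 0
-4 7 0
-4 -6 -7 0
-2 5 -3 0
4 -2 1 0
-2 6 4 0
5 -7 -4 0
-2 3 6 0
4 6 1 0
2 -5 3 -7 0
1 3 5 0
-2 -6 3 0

True

Suppose x7 = False.
From the singleton clause (¬x4), x4 = False.
From the singleton clause (x1), x1 = True.
From the singleton clause (x5), x5 = True.
From the singleton clause (¬x3), x3 = False.
From the singleton clause (x2), x2 = True.
From the singleton clause (¬x6), x6 = False.
But (x6) is also a unit clause — contradiction.
So every satisfying assignment has x7 = True.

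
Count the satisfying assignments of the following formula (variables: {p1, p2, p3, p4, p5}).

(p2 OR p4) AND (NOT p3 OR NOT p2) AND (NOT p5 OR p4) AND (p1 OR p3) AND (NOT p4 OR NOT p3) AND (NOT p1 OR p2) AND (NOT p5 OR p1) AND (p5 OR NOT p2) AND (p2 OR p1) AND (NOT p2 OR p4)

1

There are 2^5 = 32 truth assignments over (p1, p2, p3, p4, p5).
Split on p4. With p4 = true, the clauses containing p4 are satisfied and NOT p4 drops from the rest; 1 of the 2^4 = 16 assignments to the other variables satisfy what remains.
With p4 = false, by the same count on the reduced clause set, 0 assignments work.
Total: 1 + 0 = 1.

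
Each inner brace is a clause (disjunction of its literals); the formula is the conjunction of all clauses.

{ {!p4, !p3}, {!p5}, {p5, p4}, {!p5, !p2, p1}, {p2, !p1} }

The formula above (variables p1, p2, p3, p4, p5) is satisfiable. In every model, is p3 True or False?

False

Suppose p3 = true.
(!p4) alone gives p4 = false.
(!p5) alone gives p5 = false.
Now (p5) is unsatisfied and unit — conflict.
So every satisfying assignment has p3 = False.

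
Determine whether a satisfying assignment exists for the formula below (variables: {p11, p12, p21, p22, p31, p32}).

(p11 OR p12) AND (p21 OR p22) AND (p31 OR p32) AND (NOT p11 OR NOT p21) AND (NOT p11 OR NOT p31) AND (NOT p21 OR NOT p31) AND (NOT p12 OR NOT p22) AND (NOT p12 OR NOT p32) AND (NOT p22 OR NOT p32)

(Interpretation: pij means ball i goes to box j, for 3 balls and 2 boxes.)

Suppose p11 = true.
Unit clause (NOT p21) forces p21 = false.
Unit clause (p22) forces p22 = true.
Unit clause (NOT p31) forces p31 = false.
Unit clause (p32) forces p32 = true.
But (NOT p32) is also a unit clause — contradiction.
Undo p11 and try p11 = false.
Unit clause (p12) forces p12 = true.
Unit clause (NOT p22) forces p22 = false.
Unit clause (p21) forces p21 = true.
Unit clause (NOT p31) forces p31 = false.
Unit clause (p32) forces p32 = true.
But (NOT p32) is also a unit clause — contradiction.
Neither p11 = true nor p11 = false works.
No assignment satisfies every clause.

No, unsatisfiable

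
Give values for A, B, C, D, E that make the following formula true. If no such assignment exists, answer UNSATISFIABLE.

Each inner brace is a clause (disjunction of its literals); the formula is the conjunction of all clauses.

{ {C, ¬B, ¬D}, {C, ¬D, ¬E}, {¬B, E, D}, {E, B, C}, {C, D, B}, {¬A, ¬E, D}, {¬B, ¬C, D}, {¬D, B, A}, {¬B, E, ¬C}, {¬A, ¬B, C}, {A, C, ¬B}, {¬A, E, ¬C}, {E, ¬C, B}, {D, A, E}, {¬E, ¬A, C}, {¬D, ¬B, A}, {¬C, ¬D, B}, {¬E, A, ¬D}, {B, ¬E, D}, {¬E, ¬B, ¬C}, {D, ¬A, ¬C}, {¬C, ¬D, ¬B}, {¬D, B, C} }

UNSATISFIABLE

Case C = True:
Case B = False:
The clause (E) is unit, so E = True.
The clause (¬D) is unit, so D = False.
Now (D) is unsatisfied and unit — conflict.
So B must be the other value — set B = True.
The clause (D) is unit, so D = True.
Now (¬D) is unsatisfied and unit — conflict.
Both values of B lead to a conflict.
So C must be the other value — set C = False.
Case B = False:
The clause (E) is unit, so E = True.
The clause (¬D) is unit, so D = False.
Now (D) is unsatisfied and unit — conflict.
So B must be the other value — set B = True.
The clause (¬D) is unit, so D = False.
The clause (E) is unit, so E = True.
The clause (¬A) is unit, so A = False.
Now (A) is unsatisfied and unit — conflict.
Both values of B lead to a conflict.
Both values of C lead to a conflict.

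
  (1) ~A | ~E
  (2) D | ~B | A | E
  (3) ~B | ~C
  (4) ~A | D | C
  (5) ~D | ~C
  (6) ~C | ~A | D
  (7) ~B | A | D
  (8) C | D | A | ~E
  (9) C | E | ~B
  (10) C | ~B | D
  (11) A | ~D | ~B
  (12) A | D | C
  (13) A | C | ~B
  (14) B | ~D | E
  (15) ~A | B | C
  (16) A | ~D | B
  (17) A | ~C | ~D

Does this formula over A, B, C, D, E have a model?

Satisfiable

Case A = 0:
Case B = 0:
The clause (~D) is unit, so D = 0.
The clause (C) is unit, so C = 1.
Every clause is now satisfied; E is unconstrained.
A satisfying assignment: A: 0, B: 0, C: 1, D: 0, E: 0.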